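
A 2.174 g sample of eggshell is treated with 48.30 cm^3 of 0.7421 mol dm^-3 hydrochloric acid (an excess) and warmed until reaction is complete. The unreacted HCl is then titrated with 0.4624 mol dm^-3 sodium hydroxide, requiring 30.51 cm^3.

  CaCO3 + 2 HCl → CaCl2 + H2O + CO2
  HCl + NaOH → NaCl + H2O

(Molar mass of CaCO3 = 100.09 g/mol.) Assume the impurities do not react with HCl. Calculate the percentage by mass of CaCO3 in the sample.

50.03 %

n(HCl) added = 0.04830 × 0.7421 = 0.03584 mol
n(NaOH) used in back-titration = 0.03051 × 0.4624 = 0.01411 mol
n(HCl) left over = 0.01411 mol (1:1 ratio)
n(HCl) consumed by analyte = 0.03584 − 0.01411 = 0.02174 mol
From the 1:2 ratio, n(CaCO3) = 1/2 × 0.02174 = 0.01087 mol
mass of CaCO3 = 0.01087 × 100.09 = 1.088 g
% CaCO3 = 1.088 / 2.174 × 100 = 50.03 %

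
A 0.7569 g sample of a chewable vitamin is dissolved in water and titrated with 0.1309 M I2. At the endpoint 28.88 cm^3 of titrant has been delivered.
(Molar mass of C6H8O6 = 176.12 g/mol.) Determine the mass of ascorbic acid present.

C6H8O6 + I2 → C6H6O6 + 2 HI
n(I2) = 0.02888 L × 0.1309 mol/L = 3.780 × 10^-3 mol
n(C6H8O6) = 3.780 × 10^-3 mol (1:1 ratio)
mass of C6H8O6 = 3.780 × 10^-3 × 176.12 g/mol = 0.6658 g

0.6658 g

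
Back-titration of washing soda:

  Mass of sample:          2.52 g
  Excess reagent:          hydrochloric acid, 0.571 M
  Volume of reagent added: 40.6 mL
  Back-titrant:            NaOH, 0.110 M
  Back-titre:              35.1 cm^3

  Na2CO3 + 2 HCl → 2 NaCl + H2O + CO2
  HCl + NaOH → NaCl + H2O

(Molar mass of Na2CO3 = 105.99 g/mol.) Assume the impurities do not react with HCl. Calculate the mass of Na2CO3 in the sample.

1.02 g

n(HCl) added = 0.0406 × 0.571 = 0.0232 mol
n(NaOH) used in back-titration = 0.0351 × 0.110 = 3.86 × 10^-3 mol
n(HCl) left over = 3.86 × 10^-3 mol (1:1 ratio)
n(HCl) consumed by analyte = 0.0232 − 3.86 × 10^-3 = 0.0193 mol
From the 1:2 ratio, n(Na2CO3) = 1/2 × 0.0193 = 9.66 × 10^-3 mol
mass of Na2CO3 = 9.66 × 10^-3 × 105.99 = 1.02 g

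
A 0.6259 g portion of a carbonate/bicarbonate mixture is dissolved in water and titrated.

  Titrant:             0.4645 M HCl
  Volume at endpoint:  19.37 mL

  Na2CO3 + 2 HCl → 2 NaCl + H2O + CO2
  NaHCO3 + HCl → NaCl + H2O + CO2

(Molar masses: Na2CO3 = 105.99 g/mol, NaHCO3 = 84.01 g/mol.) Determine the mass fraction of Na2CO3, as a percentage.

n(HCl) = 0.01937 × 0.4645 = 8.997 × 10^-3 mol
Let x = n(Na2CO3), y = n(NaHCO3).
Titrant: 2x + 1y = 8.997 × 10^-3;  mass: 105.99x + 84.01y = 0.6259
Solving, x = 2.095 × 10^-3 mol, y = 4.807 × 10^-3 mol
mass of Na2CO3 = 2.095 × 10^-3 × 105.99 = 0.2221 g
% Na2CO3 = 0.2221 / 0.6259 × 100 = 35.48 %

35.48 %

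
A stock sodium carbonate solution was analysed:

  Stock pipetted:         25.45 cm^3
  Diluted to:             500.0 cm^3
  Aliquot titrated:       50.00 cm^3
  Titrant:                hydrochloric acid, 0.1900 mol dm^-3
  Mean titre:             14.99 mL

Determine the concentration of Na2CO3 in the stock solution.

Na2CO3 + 2 HCl → 2 NaCl + H2O + CO2
n(HCl) = 0.01499 × 0.1900 = 2.848 × 10^-3 mol
From the 1:2 ratio, n(Na2CO3) in the aliquot = 1/2 × 2.848 × 10^-3 = 1.424 × 10^-3 mol
[Na2CO3]_dilute = 1.424 × 10^-3 / 0.05000 = 0.02848 mol/L
Dilution factor = 500.0 / 25.45 = 19.65
[Na2CO3]_stock = 0.02848 × 19.65 = 0.5595 mol/L

0.5595 mol/L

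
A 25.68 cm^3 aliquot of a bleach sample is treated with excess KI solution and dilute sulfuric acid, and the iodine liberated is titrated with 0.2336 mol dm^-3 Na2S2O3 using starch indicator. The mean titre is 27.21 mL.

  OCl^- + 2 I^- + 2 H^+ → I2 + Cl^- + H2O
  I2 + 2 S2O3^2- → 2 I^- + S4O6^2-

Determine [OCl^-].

n(S2O3^2-) = 0.02721 × 0.2336 = 6.356 × 10^-3 mol
n(I2) = n(S2O3^2-)/2 = 3.178 × 10^-3 mol
n(OCl^-) in the aliquot = 3.178 × 10^-3 mol (1:1 ratio)
[OCl^-] = 3.178 × 10^-3 / 0.02568 = 0.1238 mol/L

0.1238 mol/L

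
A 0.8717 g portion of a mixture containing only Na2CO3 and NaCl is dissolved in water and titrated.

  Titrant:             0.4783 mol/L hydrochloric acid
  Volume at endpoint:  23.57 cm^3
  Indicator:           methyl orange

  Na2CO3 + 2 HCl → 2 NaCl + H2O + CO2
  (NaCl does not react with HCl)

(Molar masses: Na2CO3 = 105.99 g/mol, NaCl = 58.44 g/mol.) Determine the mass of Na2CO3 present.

n(HCl) = 0.02357 × 0.4783 = 0.01127 mol
Let x = n(Na2CO3), y = n(NaCl).
Titrant: 2x = 0.01127;  mass: 105.99x + 58.44y = 0.8717
Solving, x = 5.637 × 10^-3 mol, y = 4.693 × 10^-3 mol
mass of Na2CO3 = 5.637 × 10^-3 × 105.99 = 0.5974 g

0.5974 g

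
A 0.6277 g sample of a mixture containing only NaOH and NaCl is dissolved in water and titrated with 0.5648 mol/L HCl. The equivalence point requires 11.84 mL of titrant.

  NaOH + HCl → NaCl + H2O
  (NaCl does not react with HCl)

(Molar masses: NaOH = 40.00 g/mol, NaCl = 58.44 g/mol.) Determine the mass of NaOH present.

n(HCl) = 0.01184 × 0.5648 = 6.687 × 10^-3 mol
Let x = n(NaOH), y = n(NaCl).
Titrant: 1x = 6.687 × 10^-3;  mass: 40.00x + 58.44y = 0.6277
Solving, x = 6.687 × 10^-3 mol, y = 6.164 × 10^-3 mol
mass of NaOH = 6.687 × 10^-3 × 40.00 = 0.2675 g

0.2675 g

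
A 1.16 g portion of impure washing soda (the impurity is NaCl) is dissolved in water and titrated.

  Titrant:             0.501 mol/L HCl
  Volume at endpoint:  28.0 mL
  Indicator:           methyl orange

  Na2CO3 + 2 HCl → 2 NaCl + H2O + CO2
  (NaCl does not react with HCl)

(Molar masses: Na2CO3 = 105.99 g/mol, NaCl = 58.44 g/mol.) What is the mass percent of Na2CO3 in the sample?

n(HCl) = 0.0280 × 0.501 = 0.0140 mol
Let x = n(Na2CO3), y = n(NaCl).
Titrant: 2x = 0.0140;  mass: 105.99x + 58.44y = 1.16
Solving, x = 7.01 × 10^-3 mol, y = 7.13 × 10^-3 mol
mass of Na2CO3 = 7.01 × 10^-3 × 105.99 = 0.743 g
% Na2CO3 = 0.743 / 1.16 × 100 = 64.1 %

64.1 %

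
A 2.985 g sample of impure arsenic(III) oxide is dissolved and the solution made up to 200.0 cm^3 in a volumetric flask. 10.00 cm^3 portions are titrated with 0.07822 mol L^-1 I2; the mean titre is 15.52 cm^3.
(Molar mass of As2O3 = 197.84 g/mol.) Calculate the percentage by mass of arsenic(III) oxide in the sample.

80.46 %

As2O3 + 2 I2 + 2 H2O → As2O5 + 4 HI
n(I2) per titration = 0.01552 × 0.07822 = 1.214 × 10^-3 mol
From the 1:2 ratio, n(As2O3) in each aliquot = 1/2 × 1.214 × 10^-3 = 6.070 × 10^-4 mol
n(As2O3) in the whole flask = 6.070 × 10^-4 × 200.0/10.00 = 0.01214 mol
mass of As2O3 = 0.01214 × 197.84 = 2.402 g
% As2O3 = 2.402 / 2.985 × 100 = 80.46 %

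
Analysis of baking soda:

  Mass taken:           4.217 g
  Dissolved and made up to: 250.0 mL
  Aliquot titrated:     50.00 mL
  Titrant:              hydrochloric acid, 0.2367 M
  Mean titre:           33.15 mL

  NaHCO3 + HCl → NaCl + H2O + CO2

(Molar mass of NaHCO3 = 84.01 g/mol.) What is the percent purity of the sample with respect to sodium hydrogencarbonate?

n(HCl) per titration = 0.03315 × 0.2367 = 7.847 × 10^-3 mol
n(NaHCO3) in each aliquot = 7.847 × 10^-3 mol (1:1 ratio)
n(NaHCO3) in the whole flask = 7.847 × 10^-3 × 250.0/50.00 = 0.03923 mol
mass of NaHCO3 = 0.03923 × 84.01 = 3.296 g
% NaHCO3 = 3.296 / 4.217 × 100 = 78.16 %

78.16 %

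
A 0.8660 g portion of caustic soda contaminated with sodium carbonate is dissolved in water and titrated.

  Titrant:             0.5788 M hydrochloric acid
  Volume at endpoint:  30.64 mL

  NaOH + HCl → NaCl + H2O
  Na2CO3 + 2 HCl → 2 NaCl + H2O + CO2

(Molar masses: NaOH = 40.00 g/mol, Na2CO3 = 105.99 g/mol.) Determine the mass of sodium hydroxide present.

0.2273 g

n(HCl) = 0.03064 × 0.5788 = 0.01773 mol
Let x = n(NaOH), y = n(Na2CO3).
Titrant: 1x + 2y = 0.01773;  mass: 40.00x + 105.99y = 0.8660
Solving, x = 5.682 × 10^-3 mol, y = 6.026 × 10^-3 mol
mass of NaOH = 5.682 × 10^-3 × 40.00 = 0.2273 g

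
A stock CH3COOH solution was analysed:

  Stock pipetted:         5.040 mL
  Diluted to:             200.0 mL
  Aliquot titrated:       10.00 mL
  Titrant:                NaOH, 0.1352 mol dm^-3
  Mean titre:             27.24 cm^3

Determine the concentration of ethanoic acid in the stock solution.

14.61 mol/L

CH3COOH + NaOH → CH3COONa + H2O
n(NaOH) = 0.02724 × 0.1352 = 3.683 × 10^-3 mol
n(CH3COOH) in the aliquot = 3.683 × 10^-3 mol (1:1 ratio)
[CH3COOH]_dilute = 3.683 × 10^-3 / 0.01000 = 0.3683 mol/L
Dilution factor = 200.0 / 5.040 = 39.68
[CH3COOH]_stock = 0.3683 × 39.68 = 14.61 mol/L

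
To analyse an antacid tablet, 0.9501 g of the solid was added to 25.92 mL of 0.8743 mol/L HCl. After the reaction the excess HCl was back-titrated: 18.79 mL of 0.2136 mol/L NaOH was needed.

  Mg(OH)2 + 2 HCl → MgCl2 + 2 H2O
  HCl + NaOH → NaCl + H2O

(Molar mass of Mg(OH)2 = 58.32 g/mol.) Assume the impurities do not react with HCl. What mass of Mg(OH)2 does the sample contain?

n(HCl) added = 0.02592 × 0.8743 = 0.02266 mol
n(NaOH) used in back-titration = 0.01879 × 0.2136 = 4.014 × 10^-3 mol
n(HCl) left over = 4.014 × 10^-3 mol (1:1 ratio)
n(HCl) consumed by analyte = 0.02266 − 4.014 × 10^-3 = 0.01865 mol
From the 1:2 ratio, n(Mg(OH)2) = 1/2 × 0.01865 = 9.324 × 10^-3 mol
mass of Mg(OH)2 = 9.324 × 10^-3 × 58.32 = 0.5438 g

0.5438 g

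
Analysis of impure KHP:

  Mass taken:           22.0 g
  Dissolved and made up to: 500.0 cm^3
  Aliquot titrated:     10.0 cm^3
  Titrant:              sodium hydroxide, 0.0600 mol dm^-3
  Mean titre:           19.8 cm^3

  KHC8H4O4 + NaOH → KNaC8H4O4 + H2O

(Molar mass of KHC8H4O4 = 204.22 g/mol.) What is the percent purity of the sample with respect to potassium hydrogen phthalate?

55.1 %

n(NaOH) per titration = 0.0198 × 0.0600 = 1.19 × 10^-3 mol
n(KHC8H4O4) in each aliquot = 1.19 × 10^-3 mol (1:1 ratio)
n(KHC8H4O4) in the whole flask = 1.19 × 10^-3 × 500.0/10.0 = 0.0594 mol
mass of KHC8H4O4 = 0.0594 × 204.22 = 12.1 g
% KHC8H4O4 = 12.1 / 22.0 × 100 = 55.1 %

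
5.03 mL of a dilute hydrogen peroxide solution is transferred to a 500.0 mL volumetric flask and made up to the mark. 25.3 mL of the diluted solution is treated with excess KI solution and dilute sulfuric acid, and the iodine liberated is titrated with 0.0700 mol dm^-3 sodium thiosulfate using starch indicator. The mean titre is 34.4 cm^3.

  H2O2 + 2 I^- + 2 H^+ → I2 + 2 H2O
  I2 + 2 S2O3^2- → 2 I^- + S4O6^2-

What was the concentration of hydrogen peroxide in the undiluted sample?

n(S2O3^2-) = 0.0344 × 0.0700 = 2.41 × 10^-3 mol
n(I2) = n(S2O3^2-)/2 = 1.20 × 10^-3 mol
n(H2O2) in the aliquot = 1.20 × 10^-3 mol (1:1 ratio)
[H2O2]_dilute = 1.20 × 10^-3 / 0.0253 = 0.0476 mol/L
[H2O2]_original = 0.0476 × 500.0/5.03 = 4.73 mol/L

4.73 mol/L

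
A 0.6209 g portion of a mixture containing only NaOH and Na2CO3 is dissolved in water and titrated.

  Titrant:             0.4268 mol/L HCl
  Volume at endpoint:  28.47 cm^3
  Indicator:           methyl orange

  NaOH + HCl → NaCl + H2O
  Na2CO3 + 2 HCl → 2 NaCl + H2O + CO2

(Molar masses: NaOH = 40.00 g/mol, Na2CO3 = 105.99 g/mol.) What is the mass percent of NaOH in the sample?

n(HCl) = 0.02847 × 0.4268 = 0.01215 mol
Let x = n(NaOH), y = n(Na2CO3).
Titrant: 1x + 2y = 0.01215;  mass: 40.00x + 105.99y = 0.6209
Solving, x = 1.773 × 10^-3 mol, y = 5.189 × 10^-3 mol
mass of NaOH = 1.773 × 10^-3 × 40.00 = 0.07093 g
% NaOH = 0.07093 / 0.6209 × 100 = 11.42 %

11.42 %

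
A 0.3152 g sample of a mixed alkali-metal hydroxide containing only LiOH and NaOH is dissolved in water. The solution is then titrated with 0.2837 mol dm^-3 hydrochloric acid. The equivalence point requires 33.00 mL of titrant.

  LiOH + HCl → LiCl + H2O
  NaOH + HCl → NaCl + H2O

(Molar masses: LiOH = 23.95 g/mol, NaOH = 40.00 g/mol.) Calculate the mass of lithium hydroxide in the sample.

n(HCl) = 0.03300 × 0.2837 = 9.362 × 10^-3 mol
Let x = n(LiOH), y = n(NaOH).
Titrant: 1x + 1y = 9.362 × 10^-3;  mass: 23.95x + 40.00y = 0.3152
Solving, x = 3.694 × 10^-3 mol, y = 5.668 × 10^-3 mol
mass of LiOH = 3.694 × 10^-3 × 23.95 = 0.08846 g

0.08846 g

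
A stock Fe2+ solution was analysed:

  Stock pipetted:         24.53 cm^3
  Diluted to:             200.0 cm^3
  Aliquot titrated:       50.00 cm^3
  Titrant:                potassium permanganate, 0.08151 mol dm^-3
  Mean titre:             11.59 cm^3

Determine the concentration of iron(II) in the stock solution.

MnO4^- + 5 Fe^2+ + 8 H^+ → Mn^2+ + 5 Fe^3+ + 4 H2O
n(KMnO4) = 0.01159 × 0.08151 = 9.447 × 10^-4 mol
From the 5:1 ratio, n(Fe2+) in the aliquot = 5/1 × 9.447 × 10^-4 = 4.724 × 10^-3 mol
[Fe2+]_dilute = 4.724 × 10^-3 / 0.05000 = 0.09447 mol/L
Dilution factor = 200.0 / 24.53 = 8.153
[Fe2+]_stock = 0.09447 × 8.153 = 0.7702 mol/L

0.7702 mol/L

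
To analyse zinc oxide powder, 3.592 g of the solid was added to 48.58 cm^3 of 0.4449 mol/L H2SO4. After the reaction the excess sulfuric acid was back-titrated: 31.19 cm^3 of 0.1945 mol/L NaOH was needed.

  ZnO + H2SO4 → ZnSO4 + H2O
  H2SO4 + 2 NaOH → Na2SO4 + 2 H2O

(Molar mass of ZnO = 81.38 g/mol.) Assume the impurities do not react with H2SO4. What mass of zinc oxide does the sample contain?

n(H2SO4) added = 0.04858 × 0.4449 = 0.02161 mol
n(NaOH) used in back-titration = 0.03119 × 0.1945 = 6.066 × 10^-3 mol
From the 1:2 ratio, n(H2SO4) left over = 1/2 × 6.066 × 10^-3 = 3.033 × 10^-3 mol
n(H2SO4) consumed by analyte = 0.02161 − 3.033 × 10^-3 = 0.01858 mol
n(ZnO) = 0.01858 mol (1:1 ratio)
mass of ZnO = 0.01858 × 81.38 = 1.512 g

1.512 g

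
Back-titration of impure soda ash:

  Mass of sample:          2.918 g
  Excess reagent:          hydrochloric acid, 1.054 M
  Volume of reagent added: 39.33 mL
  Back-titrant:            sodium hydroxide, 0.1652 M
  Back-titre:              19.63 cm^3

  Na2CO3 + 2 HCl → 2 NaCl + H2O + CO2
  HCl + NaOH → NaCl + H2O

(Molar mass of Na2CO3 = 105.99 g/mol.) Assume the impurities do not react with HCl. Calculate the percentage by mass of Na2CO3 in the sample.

n(HCl) added = 0.03933 × 1.054 = 0.04145 mol
n(NaOH) used in back-titration = 0.01963 × 0.1652 = 3.243 × 10^-3 mol
n(HCl) left over = 3.243 × 10^-3 mol (1:1 ratio)
n(HCl) consumed by analyte = 0.04145 − 3.243 × 10^-3 = 0.03821 mol
From the 1:2 ratio, n(Na2CO3) = 1/2 × 0.03821 = 0.01911 mol
mass of Na2CO3 = 0.01911 × 105.99 = 2.025 g
% Na2CO3 = 2.025 / 2.918 × 100 = 69.40 %

69.40 %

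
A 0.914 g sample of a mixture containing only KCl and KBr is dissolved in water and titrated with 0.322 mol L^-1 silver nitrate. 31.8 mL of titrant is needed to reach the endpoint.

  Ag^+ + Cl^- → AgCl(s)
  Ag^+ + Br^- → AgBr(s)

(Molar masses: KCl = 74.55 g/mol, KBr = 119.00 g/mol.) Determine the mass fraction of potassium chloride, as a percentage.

55.9 %

n(AgNO3) = 0.0318 × 0.322 = 0.0102 mol
Let x = n(KCl), y = n(KBr).
Titrant: 1x + 1y = 0.0102;  mass: 74.55x + 119.00y = 0.914
Solving, x = 6.85 × 10^-3 mol, y = 3.39 × 10^-3 mol
mass of KCl = 6.85 × 10^-3 × 74.55 = 0.511 g
% KCl = 0.511 / 0.914 × 100 = 55.9 %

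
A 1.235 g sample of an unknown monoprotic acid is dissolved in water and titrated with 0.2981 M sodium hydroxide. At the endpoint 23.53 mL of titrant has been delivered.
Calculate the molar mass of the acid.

n(NaOH) = 0.02353 L × 0.2981 mol/L = 7.014 × 10^-3 mol
n(HA) = 7.014 × 10^-3 mol (1:1 ratio)
M = m / n = 1.235 g / 7.014 × 10^-3 mol = 176.1 g/mol

176.1 g/mol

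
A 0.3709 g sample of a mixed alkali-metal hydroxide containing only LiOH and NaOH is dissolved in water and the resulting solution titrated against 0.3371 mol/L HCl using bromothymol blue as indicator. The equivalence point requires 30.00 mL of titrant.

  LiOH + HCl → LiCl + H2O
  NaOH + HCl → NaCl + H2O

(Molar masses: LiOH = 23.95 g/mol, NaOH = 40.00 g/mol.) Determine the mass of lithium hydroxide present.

n(HCl) = 0.03000 × 0.3371 = 0.01011 mol
Let x = n(LiOH), y = n(NaOH).
Titrant: 1x + 1y = 0.01011;  mass: 23.95x + 40.00y = 0.3709
Solving, x = 2.095 × 10^-3 mol, y = 8.018 × 10^-3 mol
mass of LiOH = 2.095 × 10^-3 × 23.95 = 0.05017 g

0.05017 g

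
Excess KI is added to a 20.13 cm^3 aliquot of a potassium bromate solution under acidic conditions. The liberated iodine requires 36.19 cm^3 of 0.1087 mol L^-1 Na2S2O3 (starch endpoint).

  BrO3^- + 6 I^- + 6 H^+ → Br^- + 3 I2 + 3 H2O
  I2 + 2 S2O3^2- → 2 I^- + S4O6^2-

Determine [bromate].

n(S2O3^2-) = 0.03619 × 0.1087 = 3.934 × 10^-3 mol
n(I2) = n(S2O3^2-)/2 = 1.967 × 10^-3 mol
From the 1:3 ratio, n(BrO3^-) in the aliquot = 1/3 × 1.967 × 10^-3 = 6.556 × 10^-4 mol
[BrO3^-] = 6.556 × 10^-4 / 0.02013 = 0.03257 mol/L

0.03257 mol/L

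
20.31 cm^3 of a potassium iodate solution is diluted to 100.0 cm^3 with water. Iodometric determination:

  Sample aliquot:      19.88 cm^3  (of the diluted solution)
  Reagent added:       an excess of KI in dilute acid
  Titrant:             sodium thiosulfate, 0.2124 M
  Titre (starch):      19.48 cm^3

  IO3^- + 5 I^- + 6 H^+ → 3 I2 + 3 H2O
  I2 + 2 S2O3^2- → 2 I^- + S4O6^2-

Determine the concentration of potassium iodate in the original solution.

0.1708 M

n(S2O3^2-) = 0.01948 × 0.2124 = 4.138 × 10^-3 mol
n(I2) = n(S2O3^2-)/2 = 2.069 × 10^-3 mol
From the 1:3 ratio, n(IO3^-) in the aliquot = 1/3 × 2.069 × 10^-3 = 6.896 × 10^-4 mol
[IO3^-]_dilute = 6.896 × 10^-4 / 0.01988 = 0.03469 mol/L
[IO3^-]_original = 0.03469 × 100.0/20.31 = 0.1708 mol/L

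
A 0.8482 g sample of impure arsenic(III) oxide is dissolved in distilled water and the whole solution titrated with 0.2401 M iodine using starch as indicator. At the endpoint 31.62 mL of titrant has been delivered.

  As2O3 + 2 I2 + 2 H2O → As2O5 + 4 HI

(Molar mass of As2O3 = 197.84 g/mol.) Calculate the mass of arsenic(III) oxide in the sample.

n(I2) = 0.03162 L × 0.2401 mol/L = 7.592 × 10^-3 mol
From the 1:2 ratio, n(As2O3) = 1/2 × 7.592 × 10^-3 = 3.796 × 10^-3 mol
mass of As2O3 = 3.796 × 10^-3 × 197.84 g/mol = 0.7510 g

0.7510 g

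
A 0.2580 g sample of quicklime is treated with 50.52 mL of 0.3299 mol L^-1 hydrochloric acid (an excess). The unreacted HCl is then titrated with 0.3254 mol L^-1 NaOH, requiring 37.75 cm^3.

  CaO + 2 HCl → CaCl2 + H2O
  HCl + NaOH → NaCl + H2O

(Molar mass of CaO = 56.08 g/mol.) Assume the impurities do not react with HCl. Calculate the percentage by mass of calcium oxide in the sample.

n(HCl) added = 0.05052 × 0.3299 = 0.01667 mol
n(NaOH) used in back-titration = 0.03775 × 0.3254 = 0.01228 mol
n(HCl) left over = 0.01228 mol (1:1 ratio)
n(HCl) consumed by analyte = 0.01667 − 0.01228 = 4.383 × 10^-3 mol
From the 1:2 ratio, n(CaO) = 1/2 × 4.383 × 10^-3 = 2.191 × 10^-3 mol
mass of CaO = 2.191 × 10^-3 × 56.08 = 0.1229 g
% CaO = 0.1229 / 0.2580 × 100 = 47.63 %

47.63 %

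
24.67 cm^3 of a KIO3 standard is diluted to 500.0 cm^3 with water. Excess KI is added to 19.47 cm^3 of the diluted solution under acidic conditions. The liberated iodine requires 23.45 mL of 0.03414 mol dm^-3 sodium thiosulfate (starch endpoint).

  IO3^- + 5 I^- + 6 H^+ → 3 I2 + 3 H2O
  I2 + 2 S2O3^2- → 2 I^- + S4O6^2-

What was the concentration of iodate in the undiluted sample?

n(S2O3^2-) = 0.02345 × 0.03414 = 8.006 × 10^-4 mol
n(I2) = n(S2O3^2-)/2 = 4.003 × 10^-4 mol
From the 1:3 ratio, n(IO3^-) in the aliquot = 1/3 × 4.003 × 10^-4 = 1.334 × 10^-4 mol
[IO3^-]_dilute = 1.334 × 10^-4 / 0.01947 = 0.006853 mol/L
[IO3^-]_original = 0.006853 × 500.0/24.67 = 0.1389 mol/L

0.1389 mol/L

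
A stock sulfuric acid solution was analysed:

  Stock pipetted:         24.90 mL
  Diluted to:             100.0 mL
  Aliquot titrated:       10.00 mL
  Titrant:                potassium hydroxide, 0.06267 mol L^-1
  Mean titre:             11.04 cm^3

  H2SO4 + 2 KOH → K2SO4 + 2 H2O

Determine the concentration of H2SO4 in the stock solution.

0.1389 mol/L

n(KOH) = 0.01104 × 0.06267 = 6.919 × 10^-4 mol
From the 1:2 ratio, n(H2SO4) in the aliquot = 1/2 × 6.919 × 10^-4 = 3.459 × 10^-4 mol
[H2SO4]_dilute = 3.459 × 10^-4 / 0.01000 = 0.03459 mol/L
Dilution factor = 100.0 / 24.90 = 4.016
[H2SO4]_stock = 0.03459 × 4.016 = 0.1389 mol/L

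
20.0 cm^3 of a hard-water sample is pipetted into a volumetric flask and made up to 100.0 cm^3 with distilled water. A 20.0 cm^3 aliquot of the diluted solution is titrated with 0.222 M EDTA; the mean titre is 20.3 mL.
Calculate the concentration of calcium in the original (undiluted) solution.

Ca^2+ + EDTA^4- → [Ca(EDTA)]^2-
n(EDTA) = 0.0203 × 0.222 = 4.51 × 10^-3 mol
n(Ca2+) in the aliquot = 4.51 × 10^-3 mol (1:1 ratio)
[Ca2+]_dilute = 4.51 × 10^-3 / 0.0200 = 0.225 mol/L
Dilution factor = 100.0 / 20.0 = 5.000
[Ca2+]_stock = 0.225 × 5.000 = 1.13 mol/L

1.13 M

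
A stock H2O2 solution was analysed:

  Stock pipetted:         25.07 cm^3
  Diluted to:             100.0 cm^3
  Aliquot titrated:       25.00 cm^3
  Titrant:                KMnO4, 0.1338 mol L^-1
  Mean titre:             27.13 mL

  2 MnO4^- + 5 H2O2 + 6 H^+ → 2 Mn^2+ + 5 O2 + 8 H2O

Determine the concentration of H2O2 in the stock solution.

1.448 mol/L

n(KMnO4) = 0.02713 × 0.1338 = 3.630 × 10^-3 mol
From the 5:2 ratio, n(H2O2) in the aliquot = 5/2 × 3.630 × 10^-3 = 9.075 × 10^-3 mol
[H2O2]_dilute = 9.075 × 10^-3 / 0.02500 = 0.3630 mol/L
Dilution factor = 100.0 / 25.07 = 3.989
[H2O2]_stock = 0.3630 × 3.989 = 1.448 mol/L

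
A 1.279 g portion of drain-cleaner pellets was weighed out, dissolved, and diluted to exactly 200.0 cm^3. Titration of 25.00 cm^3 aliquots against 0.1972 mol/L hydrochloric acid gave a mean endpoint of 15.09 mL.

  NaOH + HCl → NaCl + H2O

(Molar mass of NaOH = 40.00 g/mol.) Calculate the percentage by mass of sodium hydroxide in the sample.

n(HCl) per titration = 0.01509 × 0.1972 = 2.976 × 10^-3 mol
n(NaOH) in each aliquot = 2.976 × 10^-3 mol (1:1 ratio)
n(NaOH) in the whole flask = 2.976 × 10^-3 × 200.0/25.00 = 0.02381 mol
mass of NaOH = 0.02381 × 40.00 = 0.9522 g
% NaOH = 0.9522 / 1.279 × 100 = 74.45 %

74.45 %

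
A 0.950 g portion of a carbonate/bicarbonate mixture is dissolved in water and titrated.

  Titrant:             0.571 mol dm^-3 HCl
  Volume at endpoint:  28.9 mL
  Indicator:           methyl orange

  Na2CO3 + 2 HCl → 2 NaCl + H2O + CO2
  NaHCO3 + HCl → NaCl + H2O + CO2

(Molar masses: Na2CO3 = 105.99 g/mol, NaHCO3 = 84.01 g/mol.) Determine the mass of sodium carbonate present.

n(HCl) = 0.0289 × 0.571 = 0.0165 mol
Let x = n(Na2CO3), y = n(NaHCO3).
Titrant: 2x + 1y = 0.0165;  mass: 105.99x + 84.01y = 0.950
Solving, x = 7.03 × 10^-3 mol, y = 2.43 × 10^-3 mol
mass of Na2CO3 = 7.03 × 10^-3 × 105.99 = 0.746 g

0.746 g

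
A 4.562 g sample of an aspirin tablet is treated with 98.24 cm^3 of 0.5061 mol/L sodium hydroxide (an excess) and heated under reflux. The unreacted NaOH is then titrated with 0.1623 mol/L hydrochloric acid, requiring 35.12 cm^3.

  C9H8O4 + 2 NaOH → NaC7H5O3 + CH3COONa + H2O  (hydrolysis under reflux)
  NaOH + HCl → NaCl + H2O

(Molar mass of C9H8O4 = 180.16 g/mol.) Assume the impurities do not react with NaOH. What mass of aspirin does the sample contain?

3.965 g

n(NaOH) added = 0.09824 × 0.5061 = 0.04972 mol
n(HCl) used in back-titration = 0.03512 × 0.1623 = 5.700 × 10^-3 mol
n(NaOH) left over = 5.700 × 10^-3 mol (1:1 ratio)
n(NaOH) consumed by analyte = 0.04972 − 5.700 × 10^-3 = 0.04402 mol
From the 1:2 ratio, n(C9H8O4) = 1/2 × 0.04402 = 0.02201 mol
mass of C9H8O4 = 0.02201 × 180.16 = 3.965 g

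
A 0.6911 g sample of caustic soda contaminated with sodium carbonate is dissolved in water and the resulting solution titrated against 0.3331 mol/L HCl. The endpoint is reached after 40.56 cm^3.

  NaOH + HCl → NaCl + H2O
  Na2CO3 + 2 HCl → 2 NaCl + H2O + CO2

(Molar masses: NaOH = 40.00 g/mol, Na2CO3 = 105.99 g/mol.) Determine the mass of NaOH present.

n(HCl) = 0.04056 × 0.3331 = 0.01351 mol
Let x = n(NaOH), y = n(Na2CO3).
Titrant: 1x + 2y = 0.01351;  mass: 40.00x + 105.99y = 0.6911
Solving, x = 1.915 × 10^-3 mol, y = 5.798 × 10^-3 mol
mass of NaOH = 1.915 × 10^-3 × 40.00 = 0.07662 g

0.07662 g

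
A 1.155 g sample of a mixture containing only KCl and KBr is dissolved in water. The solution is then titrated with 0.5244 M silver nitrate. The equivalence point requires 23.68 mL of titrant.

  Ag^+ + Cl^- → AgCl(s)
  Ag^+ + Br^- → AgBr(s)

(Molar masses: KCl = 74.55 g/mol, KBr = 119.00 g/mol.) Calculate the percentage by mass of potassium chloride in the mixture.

46.86 %

n(AgNO3) = 0.02368 × 0.5244 = 0.01242 mol
Let x = n(KCl), y = n(KBr).
Titrant: 1x + 1y = 0.01242;  mass: 74.55x + 119.00y = 1.155
Solving, x = 7.260 × 10^-3 mol, y = 5.158 × 10^-3 mol
mass of KCl = 7.260 × 10^-3 × 74.55 = 0.5413 g
% KCl = 0.5413 / 1.155 × 100 = 46.86 %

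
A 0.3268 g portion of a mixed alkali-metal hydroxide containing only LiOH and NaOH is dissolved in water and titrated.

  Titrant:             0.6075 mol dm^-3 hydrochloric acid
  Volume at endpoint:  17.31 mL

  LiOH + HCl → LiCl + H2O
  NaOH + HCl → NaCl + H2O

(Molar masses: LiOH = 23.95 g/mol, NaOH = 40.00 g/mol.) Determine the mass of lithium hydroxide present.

n(HCl) = 0.01731 × 0.6075 = 0.01052 mol
Let x = n(LiOH), y = n(NaOH).
Titrant: 1x + 1y = 0.01052;  mass: 23.95x + 40.00y = 0.3268
Solving, x = 5.846 × 10^-3 mol, y = 4.670 × 10^-3 mol
mass of LiOH = 5.846 × 10^-3 × 23.95 = 0.1400 g

0.1400 g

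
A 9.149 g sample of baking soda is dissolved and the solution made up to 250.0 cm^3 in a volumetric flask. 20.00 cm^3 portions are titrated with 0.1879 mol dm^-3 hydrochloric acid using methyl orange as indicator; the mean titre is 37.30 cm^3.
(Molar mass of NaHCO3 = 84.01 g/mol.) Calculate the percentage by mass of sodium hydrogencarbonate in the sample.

NaHCO3 + HCl → NaCl + H2O + CO2
n(HCl) per titration = 0.03730 × 0.1879 = 7.009 × 10^-3 mol
n(NaHCO3) in each aliquot = 7.009 × 10^-3 mol (1:1 ratio)
n(NaHCO3) in the whole flask = 7.009 × 10^-3 × 250.0/20.00 = 0.08761 mol
mass of NaHCO3 = 0.08761 × 84.01 = 7.360 g
% NaHCO3 = 7.360 / 9.149 × 100 = 80.45 %

80.45 %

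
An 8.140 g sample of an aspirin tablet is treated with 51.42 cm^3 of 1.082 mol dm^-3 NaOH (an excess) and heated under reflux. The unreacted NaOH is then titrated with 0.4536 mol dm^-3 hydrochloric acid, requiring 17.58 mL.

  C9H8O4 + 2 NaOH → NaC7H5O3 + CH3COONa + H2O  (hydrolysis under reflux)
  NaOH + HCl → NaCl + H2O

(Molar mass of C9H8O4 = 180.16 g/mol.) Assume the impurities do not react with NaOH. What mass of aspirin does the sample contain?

n(NaOH) added = 0.05142 × 1.082 = 0.05564 mol
n(HCl) used in back-titration = 0.01758 × 0.4536 = 7.974 × 10^-3 mol
n(NaOH) left over = 7.974 × 10^-3 mol (1:1 ratio)
n(NaOH) consumed by analyte = 0.05564 − 7.974 × 10^-3 = 0.04766 mol
From the 1:2 ratio, n(C9H8O4) = 1/2 × 0.04766 = 0.02383 mol
mass of C9H8O4 = 0.02383 × 180.16 = 4.293 g

4.293 g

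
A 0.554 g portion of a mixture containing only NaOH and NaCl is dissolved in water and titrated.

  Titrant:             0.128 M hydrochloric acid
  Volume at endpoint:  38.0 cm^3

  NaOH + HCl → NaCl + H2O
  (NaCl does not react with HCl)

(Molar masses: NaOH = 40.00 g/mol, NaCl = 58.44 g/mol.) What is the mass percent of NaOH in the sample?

n(HCl) = 0.0380 × 0.128 = 4.86 × 10^-3 mol
Let x = n(NaOH), y = n(NaCl).
Titrant: 1x = 4.86 × 10^-3;  mass: 40.00x + 58.44y = 0.554
Solving, x = 4.86 × 10^-3 mol, y = 6.15 × 10^-3 mol
mass of NaOH = 4.86 × 10^-3 × 40.00 = 0.195 g
% NaOH = 0.195 / 0.554 × 100 = 35.1 %

35.1 %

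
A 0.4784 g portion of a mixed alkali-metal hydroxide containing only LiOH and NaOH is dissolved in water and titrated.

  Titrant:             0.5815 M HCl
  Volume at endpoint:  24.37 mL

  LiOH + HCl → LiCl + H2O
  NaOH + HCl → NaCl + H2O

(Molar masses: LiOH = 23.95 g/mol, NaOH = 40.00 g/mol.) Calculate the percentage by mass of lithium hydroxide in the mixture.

n(HCl) = 0.02437 × 0.5815 = 0.01417 mol
Let x = n(LiOH), y = n(NaOH).
Titrant: 1x + 1y = 0.01417;  mass: 23.95x + 40.00y = 0.4784
Solving, x = 5.511 × 10^-3 mol, y = 8.660 × 10^-3 mol
mass of LiOH = 5.511 × 10^-3 × 23.95 = 0.1320 g
% LiOH = 0.1320 / 0.4784 × 100 = 27.59 %

27.59 %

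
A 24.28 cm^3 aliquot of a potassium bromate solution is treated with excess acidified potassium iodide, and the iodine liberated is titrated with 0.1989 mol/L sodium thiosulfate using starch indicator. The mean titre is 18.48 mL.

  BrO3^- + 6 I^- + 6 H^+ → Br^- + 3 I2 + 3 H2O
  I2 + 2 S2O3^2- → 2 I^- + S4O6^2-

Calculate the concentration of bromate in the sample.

n(S2O3^2-) = 0.01848 × 0.1989 = 3.676 × 10^-3 mol
n(I2) = n(S2O3^2-)/2 = 1.838 × 10^-3 mol
From the 1:3 ratio, n(BrO3^-) in the aliquot = 1/3 × 1.838 × 10^-3 = 6.126 × 10^-4 mol
[BrO3^-] = 6.126 × 10^-4 / 0.02428 = 0.02523 mol/L

0.02523 mol/L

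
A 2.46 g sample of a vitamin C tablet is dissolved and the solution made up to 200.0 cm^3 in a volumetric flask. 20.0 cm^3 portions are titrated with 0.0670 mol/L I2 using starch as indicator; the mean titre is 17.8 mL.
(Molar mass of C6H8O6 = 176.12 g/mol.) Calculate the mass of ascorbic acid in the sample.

C6H8O6 + I2 → C6H6O6 + 2 HI
n(I2) per titration = 0.0178 × 0.0670 = 1.19 × 10^-3 mol
n(C6H8O6) in each aliquot = 1.19 × 10^-3 mol (1:1 ratio)
n(C6H8O6) in the whole flask = 1.19 × 10^-3 × 200.0/20.0 = 0.0119 mol
mass of C6H8O6 = 0.0119 × 176.12 = 2.10 g

2.10 g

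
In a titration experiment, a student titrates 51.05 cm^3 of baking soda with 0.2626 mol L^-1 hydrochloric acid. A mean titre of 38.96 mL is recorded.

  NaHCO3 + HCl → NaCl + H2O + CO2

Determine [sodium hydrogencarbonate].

0.2004 mol/L

n(HCl) = 0.03896 L × 0.2626 mol/L = 0.01023 mol
n(NaHCO3) = 0.01023 mol (1:1 mole ratio)
[NaHCO3] = 0.01023 mol / 0.05105 L = 0.2004 mol/L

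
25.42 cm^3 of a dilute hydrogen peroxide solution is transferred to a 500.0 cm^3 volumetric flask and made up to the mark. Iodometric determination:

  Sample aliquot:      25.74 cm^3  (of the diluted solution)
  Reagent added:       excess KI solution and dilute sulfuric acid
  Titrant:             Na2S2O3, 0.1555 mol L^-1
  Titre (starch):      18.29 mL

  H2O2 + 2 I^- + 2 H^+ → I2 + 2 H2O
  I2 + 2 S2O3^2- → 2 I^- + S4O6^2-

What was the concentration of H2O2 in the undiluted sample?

1.087 mol/L

n(S2O3^2-) = 0.01829 × 0.1555 = 2.844 × 10^-3 mol
n(I2) = n(S2O3^2-)/2 = 1.422 × 10^-3 mol
n(H2O2) in the aliquot = 1.422 × 10^-3 mol (1:1 ratio)
[H2O2]_dilute = 1.422 × 10^-3 / 0.02574 = 0.05525 mol/L
[H2O2]_original = 0.05525 × 500.0/25.42 = 1.087 mol/L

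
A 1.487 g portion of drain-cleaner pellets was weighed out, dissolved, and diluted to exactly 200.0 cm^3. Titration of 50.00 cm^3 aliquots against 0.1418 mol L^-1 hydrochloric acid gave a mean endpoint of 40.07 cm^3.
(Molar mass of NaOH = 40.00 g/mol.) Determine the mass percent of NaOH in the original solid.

61.14 %

NaOH + HCl → NaCl + H2O
n(HCl) per titration = 0.04007 × 0.1418 = 5.682 × 10^-3 mol
n(NaOH) in each aliquot = 5.682 × 10^-3 mol (1:1 ratio)
n(NaOH) in the whole flask = 5.682 × 10^-3 × 200.0/50.00 = 0.02273 mol
mass of NaOH = 0.02273 × 40.00 = 0.9091 g
% NaOH = 0.9091 / 1.487 × 100 = 61.14 %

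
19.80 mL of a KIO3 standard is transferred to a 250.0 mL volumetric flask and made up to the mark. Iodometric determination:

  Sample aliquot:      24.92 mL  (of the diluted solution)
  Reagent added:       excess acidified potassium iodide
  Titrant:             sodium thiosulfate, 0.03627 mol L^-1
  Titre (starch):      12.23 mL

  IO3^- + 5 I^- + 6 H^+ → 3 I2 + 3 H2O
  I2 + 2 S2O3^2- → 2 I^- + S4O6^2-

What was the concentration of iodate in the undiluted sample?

0.03746 mol/L

n(S2O3^2-) = 0.01223 × 0.03627 = 4.436 × 10^-4 mol
n(I2) = n(S2O3^2-)/2 = 2.218 × 10^-4 mol
From the 1:3 ratio, n(IO3^-) in the aliquot = 1/3 × 2.218 × 10^-4 = 7.393 × 10^-5 mol
[IO3^-]_dilute = 7.393 × 10^-5 / 0.02492 = 0.002967 mol/L
[IO3^-]_original = 0.002967 × 250.0/19.80 = 0.03746 mol/L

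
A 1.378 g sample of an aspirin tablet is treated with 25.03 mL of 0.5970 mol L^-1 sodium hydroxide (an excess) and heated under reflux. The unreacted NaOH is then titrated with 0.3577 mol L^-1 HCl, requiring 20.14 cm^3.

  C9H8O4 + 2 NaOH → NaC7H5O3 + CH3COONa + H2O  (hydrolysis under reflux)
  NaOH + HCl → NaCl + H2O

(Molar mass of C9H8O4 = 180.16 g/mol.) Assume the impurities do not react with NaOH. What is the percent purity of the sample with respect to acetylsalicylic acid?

50.59 %

n(NaOH) added = 0.02503 × 0.5970 = 0.01494 mol
n(HCl) used in back-titration = 0.02014 × 0.3577 = 7.204 × 10^-3 mol
n(NaOH) left over = 7.204 × 10^-3 mol (1:1 ratio)
n(NaOH) consumed by analyte = 0.01494 − 7.204 × 10^-3 = 7.739 × 10^-3 mol
From the 1:2 ratio, n(C9H8O4) = 1/2 × 7.739 × 10^-3 = 3.869 × 10^-3 mol
mass of C9H8O4 = 3.869 × 10^-3 × 180.16 = 0.6971 g
% C9H8O4 = 0.6971 / 1.378 × 100 = 50.59 %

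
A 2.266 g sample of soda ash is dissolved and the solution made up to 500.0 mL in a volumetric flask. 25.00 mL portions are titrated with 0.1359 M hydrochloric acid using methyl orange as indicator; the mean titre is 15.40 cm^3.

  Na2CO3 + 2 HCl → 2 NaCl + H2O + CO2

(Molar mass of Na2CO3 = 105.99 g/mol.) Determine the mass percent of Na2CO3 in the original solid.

n(HCl) per titration = 0.01540 × 0.1359 = 2.093 × 10^-3 mol
From the 1:2 ratio, n(Na2CO3) in each aliquot = 1/2 × 2.093 × 10^-3 = 1.046 × 10^-3 mol
n(Na2CO3) in the whole flask = 1.046 × 10^-3 × 500.0/25.00 = 0.02093 mol
mass of Na2CO3 = 0.02093 × 105.99 = 2.218 g
% Na2CO3 = 2.218 / 2.266 × 100 = 97.89 %

97.89 %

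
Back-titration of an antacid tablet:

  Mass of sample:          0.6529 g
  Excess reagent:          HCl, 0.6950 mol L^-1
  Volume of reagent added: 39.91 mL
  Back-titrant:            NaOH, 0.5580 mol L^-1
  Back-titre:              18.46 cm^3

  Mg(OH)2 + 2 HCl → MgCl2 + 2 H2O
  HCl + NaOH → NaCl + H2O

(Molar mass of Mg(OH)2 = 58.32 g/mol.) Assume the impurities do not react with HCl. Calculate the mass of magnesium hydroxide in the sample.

0.5085 g

n(HCl) added = 0.03991 × 0.6950 = 0.02774 mol
n(NaOH) used in back-titration = 0.01846 × 0.5580 = 0.01030 mol
n(HCl) left over = 0.01030 mol (1:1 ratio)
n(HCl) consumed by analyte = 0.02774 − 0.01030 = 0.01744 mol
From the 1:2 ratio, n(Mg(OH)2) = 1/2 × 0.01744 = 8.718 × 10^-3 mol
mass of Mg(OH)2 = 8.718 × 10^-3 × 58.32 = 0.5085 g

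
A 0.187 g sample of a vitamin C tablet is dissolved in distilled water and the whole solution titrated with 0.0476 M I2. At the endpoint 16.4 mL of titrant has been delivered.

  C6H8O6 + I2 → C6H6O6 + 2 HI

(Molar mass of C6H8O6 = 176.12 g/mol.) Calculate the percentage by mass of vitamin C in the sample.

n(I2) = 0.0164 L × 0.0476 mol/L = 7.81 × 10^-4 mol
n(C6H8O6) = 7.81 × 10^-4 mol (1:1 ratio)
mass of C6H8O6 = 7.81 × 10^-4 × 176.12 g/mol = 0.137 g
% C6H8O6 = 0.137 / 0.187 × 100 = 73.5 %

73.5 %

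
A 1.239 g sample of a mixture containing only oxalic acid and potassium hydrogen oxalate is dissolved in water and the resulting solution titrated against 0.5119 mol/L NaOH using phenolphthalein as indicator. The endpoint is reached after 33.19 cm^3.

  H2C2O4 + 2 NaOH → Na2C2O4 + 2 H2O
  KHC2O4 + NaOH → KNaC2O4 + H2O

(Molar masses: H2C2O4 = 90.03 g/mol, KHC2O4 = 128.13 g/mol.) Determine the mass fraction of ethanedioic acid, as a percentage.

n(NaOH) = 0.03319 × 0.5119 = 0.01699 mol
Let x = n(H2C2O4), y = n(KHC2O4).
Titrant: 2x + 1y = 0.01699;  mass: 90.03x + 128.13y = 1.239
Solving, x = 5.642 × 10^-3 mol, y = 5.705 × 10^-3 mol
mass of H2C2O4 = 5.642 × 10^-3 × 90.03 = 0.5080 g
% H2C2O4 = 0.5080 / 1.239 × 100 = 41.00 %

41.00 %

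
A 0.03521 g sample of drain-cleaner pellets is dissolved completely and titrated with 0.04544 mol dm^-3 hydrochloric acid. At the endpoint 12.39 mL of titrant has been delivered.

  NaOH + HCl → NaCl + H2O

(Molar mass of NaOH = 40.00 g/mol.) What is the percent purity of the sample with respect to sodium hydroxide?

n(HCl) = 0.01239 L × 0.04544 mol/L = 5.630 × 10^-4 mol
n(NaOH) = 5.630 × 10^-4 mol (1:1 ratio)
mass of NaOH = 5.630 × 10^-4 × 40.00 g/mol = 0.02252 g
% NaOH = 0.02252 / 0.03521 × 100 = 63.96 %

63.96 %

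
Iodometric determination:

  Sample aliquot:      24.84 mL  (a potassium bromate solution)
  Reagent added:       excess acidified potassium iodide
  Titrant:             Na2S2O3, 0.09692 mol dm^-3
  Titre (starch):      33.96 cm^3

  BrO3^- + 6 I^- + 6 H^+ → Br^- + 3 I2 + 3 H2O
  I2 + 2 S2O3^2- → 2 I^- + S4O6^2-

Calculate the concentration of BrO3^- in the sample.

n(S2O3^2-) = 0.03396 × 0.09692 = 3.291 × 10^-3 mol
n(I2) = n(S2O3^2-)/2 = 1.646 × 10^-3 mol
From the 1:3 ratio, n(BrO3^-) in the aliquot = 1/3 × 1.646 × 10^-3 = 5.486 × 10^-4 mol
[BrO3^-] = 5.486 × 10^-4 / 0.02484 = 0.02208 mol/L

0.02208 mol/L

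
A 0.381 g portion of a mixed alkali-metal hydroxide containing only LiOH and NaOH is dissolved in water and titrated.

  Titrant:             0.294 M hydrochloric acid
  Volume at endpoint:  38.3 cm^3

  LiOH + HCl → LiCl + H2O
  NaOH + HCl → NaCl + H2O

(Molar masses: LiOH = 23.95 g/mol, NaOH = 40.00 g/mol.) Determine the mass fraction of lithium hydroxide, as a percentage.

n(HCl) = 0.0383 × 0.294 = 0.0113 mol
Let x = n(LiOH), y = n(NaOH).
Titrant: 1x + 1y = 0.0113;  mass: 23.95x + 40.00y = 0.381
Solving, x = 4.32 × 10^-3 mol, y = 6.94 × 10^-3 mol
mass of LiOH = 4.32 × 10^-3 × 23.95 = 0.104 g
% LiOH = 0.104 / 0.381 × 100 = 27.2 %

27.2 %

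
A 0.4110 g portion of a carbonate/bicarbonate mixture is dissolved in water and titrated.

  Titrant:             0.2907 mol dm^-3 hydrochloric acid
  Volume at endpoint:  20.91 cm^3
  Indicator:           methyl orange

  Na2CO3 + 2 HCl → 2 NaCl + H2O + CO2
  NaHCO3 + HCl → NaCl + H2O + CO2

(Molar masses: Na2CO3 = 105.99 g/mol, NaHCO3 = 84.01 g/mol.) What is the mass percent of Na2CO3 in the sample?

n(HCl) = 0.02091 × 0.2907 = 6.079 × 10^-3 mol
Let x = n(Na2CO3), y = n(NaHCO3).
Titrant: 2x + 1y = 6.079 × 10^-3;  mass: 105.99x + 84.01y = 0.4110
Solving, x = 1.607 × 10^-3 mol, y = 2.865 × 10^-3 mol
mass of Na2CO3 = 1.607 × 10^-3 × 105.99 = 0.1703 g
% Na2CO3 = 0.1703 / 0.4110 × 100 = 41.43 %

41.43 %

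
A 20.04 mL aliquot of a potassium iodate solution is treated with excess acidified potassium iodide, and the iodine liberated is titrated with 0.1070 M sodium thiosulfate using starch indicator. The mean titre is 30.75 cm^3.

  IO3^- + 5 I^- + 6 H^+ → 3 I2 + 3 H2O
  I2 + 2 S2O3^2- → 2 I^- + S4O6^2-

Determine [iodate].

0.02736 M

n(S2O3^2-) = 0.03075 × 0.1070 = 3.290 × 10^-3 mol
n(I2) = n(S2O3^2-)/2 = 1.645 × 10^-3 mol
From the 1:3 ratio, n(IO3^-) in the aliquot = 1/3 × 1.645 × 10^-3 = 5.484 × 10^-4 mol
[IO3^-] = 5.484 × 10^-4 / 0.02004 = 0.02736 mol/L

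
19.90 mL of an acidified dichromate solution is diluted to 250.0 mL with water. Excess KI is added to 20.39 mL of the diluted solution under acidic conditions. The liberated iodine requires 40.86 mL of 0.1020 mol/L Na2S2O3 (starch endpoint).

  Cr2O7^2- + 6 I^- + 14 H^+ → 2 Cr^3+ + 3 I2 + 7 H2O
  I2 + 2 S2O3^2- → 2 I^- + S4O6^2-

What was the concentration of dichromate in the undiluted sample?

n(S2O3^2-) = 0.04086 × 0.1020 = 4.168 × 10^-3 mol
n(I2) = n(S2O3^2-)/2 = 2.084 × 10^-3 mol
From the 1:3 ratio, n(Cr2O7^2-) in the aliquot = 1/3 × 2.084 × 10^-3 = 6.946 × 10^-4 mol
[Cr2O7^2-]_dilute = 6.946 × 10^-4 / 0.02039 = 0.03407 mol/L
[Cr2O7^2-]_original = 0.03407 × 250.0/19.90 = 0.4280 mol/L

0.4280 mol/L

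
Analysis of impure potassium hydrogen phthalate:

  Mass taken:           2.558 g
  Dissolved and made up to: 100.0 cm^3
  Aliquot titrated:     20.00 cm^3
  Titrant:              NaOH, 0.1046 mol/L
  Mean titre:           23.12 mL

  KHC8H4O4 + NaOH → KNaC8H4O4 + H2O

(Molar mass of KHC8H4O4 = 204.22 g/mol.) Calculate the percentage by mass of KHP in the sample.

96.54 %

n(NaOH) per titration = 0.02312 × 0.1046 = 2.418 × 10^-3 mol
n(KHC8H4O4) in each aliquot = 2.418 × 10^-3 mol (1:1 ratio)
n(KHC8H4O4) in the whole flask = 2.418 × 10^-3 × 100.0/20.00 = 0.01209 mol
mass of KHC8H4O4 = 0.01209 × 204.22 = 2.469 g
% KHC8H4O4 = 2.469 / 2.558 × 100 = 96.54 %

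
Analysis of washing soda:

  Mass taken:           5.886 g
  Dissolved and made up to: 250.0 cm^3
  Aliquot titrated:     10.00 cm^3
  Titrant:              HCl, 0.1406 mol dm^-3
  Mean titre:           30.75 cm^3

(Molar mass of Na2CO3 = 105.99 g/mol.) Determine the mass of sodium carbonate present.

Na2CO3 + 2 HCl → 2 NaCl + H2O + CO2
n(HCl) per titration = 0.03075 × 0.1406 = 4.323 × 10^-3 mol
From the 1:2 ratio, n(Na2CO3) in each aliquot = 1/2 × 4.323 × 10^-3 = 2.162 × 10^-3 mol
n(Na2CO3) in the whole flask = 2.162 × 10^-3 × 250.0/10.00 = 0.05404 mol
mass of Na2CO3 = 0.05404 × 105.99 = 5.728 g

5.728 g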